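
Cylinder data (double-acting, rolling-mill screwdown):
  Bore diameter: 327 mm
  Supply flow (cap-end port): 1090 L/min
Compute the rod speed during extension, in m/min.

v ≈ 13.0 m/min

Cap-side area A_cap = π/4 × (327 mm)² = 83980 mm^2
v = Q / A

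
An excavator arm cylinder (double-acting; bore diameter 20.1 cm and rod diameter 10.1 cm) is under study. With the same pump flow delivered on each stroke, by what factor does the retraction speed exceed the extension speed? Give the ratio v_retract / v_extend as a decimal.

Cap-side area A_cap = π/4 × (20.1 cm)² = 317.3 cm^2
Rod-side annular area A_ann = π/4 × (20.1² − 10.1²) = 237.2 cm^2
For equal Q, v ∝ 1/A, so v_ret/v_ext = A_cap/A_ann.

v_ret/v_ext ≈ 1.34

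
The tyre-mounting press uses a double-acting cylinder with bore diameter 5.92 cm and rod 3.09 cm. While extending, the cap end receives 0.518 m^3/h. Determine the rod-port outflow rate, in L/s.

Cap-side area A_cap = π/4 × (5.92 cm)² = 27.53 cm^2
Rod-side annular area A_ann = π/4 × (5.92² − 3.09²) = 20.03 cm^2
Piston speed v = Q_in/A_cap; rod-end outflow Q_out = v × A_ann = Q_in × A_ann/A_cap.

Q_out ≈ 0.105 L/s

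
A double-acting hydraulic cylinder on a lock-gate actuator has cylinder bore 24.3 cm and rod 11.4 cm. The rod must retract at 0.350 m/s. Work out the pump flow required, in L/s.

Rod-side annular area A_ann = π/4 × (24.3² − 11.4²) = 361.7 cm^2
Q = A × v

Q ≈ 12.7 L/s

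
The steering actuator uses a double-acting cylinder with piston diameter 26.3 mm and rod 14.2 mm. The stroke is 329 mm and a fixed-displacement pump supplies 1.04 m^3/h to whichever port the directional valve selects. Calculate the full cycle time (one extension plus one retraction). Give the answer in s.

Cap-side area A_cap = π/4 × (26.3 mm)² = 543.3 mm^2
Rod-side annular area A_ann = π/4 × (26.3² − 14.2²) = 384.9 mm^2
t_ext = A_cap·L/Q = 0.6187 s
t_ret = A_ann·L/Q = 0.4383 s
t_cycle = t_ext + t_ret

t ≈ 1.06 s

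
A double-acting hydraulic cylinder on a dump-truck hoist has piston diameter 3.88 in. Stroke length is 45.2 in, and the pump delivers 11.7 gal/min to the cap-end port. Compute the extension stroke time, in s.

t ≈ 11.9 s

Cap-side area A_cap = π/4 × (3.88 in)² = 11.82 in^2
Swept volume V = A × L; t = V / Q = A·L / Q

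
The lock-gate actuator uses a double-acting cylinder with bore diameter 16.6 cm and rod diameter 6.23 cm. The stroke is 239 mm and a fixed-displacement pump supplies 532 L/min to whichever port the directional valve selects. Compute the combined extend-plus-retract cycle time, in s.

t ≈ 1.08 s

Cap-side area A_cap = π/4 × (16.6 cm)² = 216.4 cm^2
Rod-side annular area A_ann = π/4 × (16.6² − 6.23²) = 185.9 cm^2
t_ext = A_cap·L/Q = 0.5834 s
t_ret = A_ann·L/Q = 0.5012 s
t_cycle = t_ext + t_ret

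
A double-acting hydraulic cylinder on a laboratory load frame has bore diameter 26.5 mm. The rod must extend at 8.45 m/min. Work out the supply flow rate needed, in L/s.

Cap-side area A_cap = π/4 × (26.5 mm)² = 551.5 mm^2
Q = A × v

Q ≈ 0.0777 L/s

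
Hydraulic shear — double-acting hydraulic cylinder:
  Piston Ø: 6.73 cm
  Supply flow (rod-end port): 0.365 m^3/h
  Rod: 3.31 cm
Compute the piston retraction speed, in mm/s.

v ≈ 37.6 mm/s

Rod-side annular area A_ann = π/4 × (6.73² − 3.31²) = 26.97 cm^2
Flow into the rod-end port fills the annular volume.
v = Q / A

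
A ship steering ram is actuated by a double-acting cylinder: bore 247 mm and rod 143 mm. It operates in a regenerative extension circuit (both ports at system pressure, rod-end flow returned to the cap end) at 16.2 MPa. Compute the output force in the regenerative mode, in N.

With equal pressure on both faces, forces on the annular region cancel; the net push is pressure × rod cross-section.
Rod cross-section A_rod = π/4 × (143 mm)² = 16060 mm^2
F = P × A_rod

F ≈ 2.60e5 N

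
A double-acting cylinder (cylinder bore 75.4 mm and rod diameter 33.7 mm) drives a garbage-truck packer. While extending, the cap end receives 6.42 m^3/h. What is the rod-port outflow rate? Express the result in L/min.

Q_out ≈ 85.6 L/min

Cap-side area A_cap = π/4 × (75.4 mm)² = 4465 mm^2
Rod-side annular area A_ann = π/4 × (75.4² − 33.7²) = 3573 mm^2
Piston speed v = Q_in/A_cap; rod-end outflow Q_out = v × A_ann = Q_in × A_ann/A_cap.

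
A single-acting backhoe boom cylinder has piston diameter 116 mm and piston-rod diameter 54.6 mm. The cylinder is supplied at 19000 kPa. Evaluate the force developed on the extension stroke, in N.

F ≈ 2.01e5 N

Cap-side area A_cap = π/4 × (116 mm)² = 10570 mm^2
F = P × A_cap = 19000 kPa × A_cap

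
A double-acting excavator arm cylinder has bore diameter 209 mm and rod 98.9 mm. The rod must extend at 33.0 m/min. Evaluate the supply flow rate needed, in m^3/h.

Cap-side area A_cap = π/4 × (209 mm)² = 34310 mm^2
Q = A × v

Q ≈ 67.9 m^3/h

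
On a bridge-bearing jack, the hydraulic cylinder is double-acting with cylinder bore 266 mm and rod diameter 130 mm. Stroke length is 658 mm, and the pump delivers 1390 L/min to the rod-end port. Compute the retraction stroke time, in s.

t ≈ 1.20 s

Rod-side annular area A_ann = π/4 × (266² − 130²) = 42300 mm^2
Swept volume V = A × L; t = V / Q = A·L / Q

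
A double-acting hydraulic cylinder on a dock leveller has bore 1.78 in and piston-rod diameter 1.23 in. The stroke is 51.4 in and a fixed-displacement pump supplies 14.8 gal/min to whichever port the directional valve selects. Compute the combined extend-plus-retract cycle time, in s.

Cap-side area A_cap = π/4 × (1.78 in)² = 2.488 in^2
Rod-side annular area A_ann = π/4 × (1.78² − 1.23²) = 1.300 in^2
t_ext = A_cap·L/Q = 2.245 s
t_ret = A_ann·L/Q = 1.173 s
t_cycle = t_ext + t_ret

t ≈ 3.42 s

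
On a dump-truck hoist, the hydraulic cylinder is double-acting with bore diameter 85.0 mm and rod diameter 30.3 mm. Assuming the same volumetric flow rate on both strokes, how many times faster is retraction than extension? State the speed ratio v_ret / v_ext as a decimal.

Cap-side area A_cap = π/4 × (85.0 mm)² = 5675 mm^2
Rod-side annular area A_ann = π/4 × (85.0² − 30.3²) = 4953 mm^2
For equal Q, v ∝ 1/A, so v_ret/v_ext = A_cap/A_ann.

v_ret/v_ext ≈ 1.15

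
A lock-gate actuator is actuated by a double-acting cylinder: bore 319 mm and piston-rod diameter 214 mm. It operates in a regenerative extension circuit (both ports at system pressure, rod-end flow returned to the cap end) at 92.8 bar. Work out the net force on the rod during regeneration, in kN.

F ≈ 334 kN

With equal pressure on both faces, forces on the annular region cancel; the net push is pressure × rod cross-section.
Rod cross-section A_rod = π/4 × (214 mm)² = 35970 mm^2
F = P × A_rod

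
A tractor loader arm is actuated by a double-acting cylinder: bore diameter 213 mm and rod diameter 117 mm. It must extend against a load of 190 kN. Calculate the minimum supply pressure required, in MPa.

Cap-side area A_cap = π/4 × (213 mm)² = 35630 mm^2
P = F / A = 190 kN / A

P ≈ 5.33 MPa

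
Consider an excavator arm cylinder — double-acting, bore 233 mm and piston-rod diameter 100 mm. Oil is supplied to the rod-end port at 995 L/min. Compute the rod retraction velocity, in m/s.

Rod-side annular area A_ann = π/4 × (233² − 100²) = 34780 mm^2
Flow into the rod-end port fills the annular volume.
v = Q / A

v ≈ 0.477 m/s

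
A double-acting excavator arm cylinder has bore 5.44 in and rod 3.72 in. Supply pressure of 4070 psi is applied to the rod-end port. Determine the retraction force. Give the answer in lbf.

Rod-side annular area A_ann = π/4 × (5.44² − 3.72²) = 12.37 in^2
On retraction the pressure acts on the annular area (bore minus rod).
F = P × A_ann

F ≈ 50400 lbf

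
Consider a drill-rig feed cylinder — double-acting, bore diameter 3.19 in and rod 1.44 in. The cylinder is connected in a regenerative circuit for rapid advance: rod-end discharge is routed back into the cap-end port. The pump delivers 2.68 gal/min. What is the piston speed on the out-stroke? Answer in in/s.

v ≈ 6.34 in/s

In regeneration the rod-end outflow joins the pump flow into the cap end, so the net volume the pump must supply per unit advance equals the rod cross-section area.
Rod cross-section A_rod = π/4 × (1.44 in)² = 1.629 in^2
v = Q_pump / A_rod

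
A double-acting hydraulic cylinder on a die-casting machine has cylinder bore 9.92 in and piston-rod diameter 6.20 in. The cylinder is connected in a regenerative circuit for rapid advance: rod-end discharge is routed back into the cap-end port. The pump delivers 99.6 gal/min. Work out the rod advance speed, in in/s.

v ≈ 12.7 in/s

In regeneration the rod-end outflow joins the pump flow into the cap end, so the net volume the pump must supply per unit advance equals the rod cross-section area.
Rod cross-section A_rod = π/4 × (6.20 in)² = 30.19 in^2
v = Q_pump / A_rod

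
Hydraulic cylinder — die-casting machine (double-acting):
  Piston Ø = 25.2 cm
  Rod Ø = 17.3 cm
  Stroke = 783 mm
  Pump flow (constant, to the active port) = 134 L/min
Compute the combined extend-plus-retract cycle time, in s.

Cap-side area A_cap = π/4 × (25.2 cm)² = 498.8 cm^2
Rod-side annular area A_ann = π/4 × (25.2² − 17.3²) = 263.7 cm^2
t_ext = A_cap·L/Q = 17.49 s
t_ret = A_ann·L/Q = 9.245 s
t_cycle = t_ext + t_ret

t ≈ 26.7 s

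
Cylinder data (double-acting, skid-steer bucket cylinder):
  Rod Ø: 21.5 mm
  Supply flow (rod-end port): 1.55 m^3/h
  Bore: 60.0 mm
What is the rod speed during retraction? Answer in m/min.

Rod-side annular area A_ann = π/4 × (60.0² − 21.5²) = 2464 mm^2
Flow into the rod-end port fills the annular volume.
v = Q / A

v ≈ 10.5 m/min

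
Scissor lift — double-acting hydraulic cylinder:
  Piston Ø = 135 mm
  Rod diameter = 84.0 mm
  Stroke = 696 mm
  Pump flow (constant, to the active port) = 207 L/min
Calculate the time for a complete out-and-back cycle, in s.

t ≈ 4.66 s

Cap-side area A_cap = π/4 × (135 mm)² = 14310 mm^2
Rod-side annular area A_ann = π/4 × (135² − 84.0²) = 8772 mm^2
t_ext = A_cap·L/Q = 2.888 s
t_ret = A_ann·L/Q = 1.770 s
t_cycle = t_ext + t_ret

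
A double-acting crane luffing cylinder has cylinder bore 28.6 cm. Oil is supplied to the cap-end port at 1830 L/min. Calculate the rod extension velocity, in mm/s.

Cap-side area A_cap = π/4 × (28.6 cm)² = 642.4 cm^2
v = Q / A

v ≈ 475 mm/s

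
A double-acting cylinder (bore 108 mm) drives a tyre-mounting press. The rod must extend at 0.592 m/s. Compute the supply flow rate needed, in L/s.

Q ≈ 5.42 L/s

Cap-side area A_cap = π/4 × (108 mm)² = 9161 mm^2
Q = A × v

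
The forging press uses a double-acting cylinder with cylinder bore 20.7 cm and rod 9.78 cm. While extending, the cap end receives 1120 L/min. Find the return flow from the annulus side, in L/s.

Q_out ≈ 14.5 L/s

Cap-side area A_cap = π/4 × (20.7 cm)² = 336.5 cm^2
Rod-side annular area A_ann = π/4 × (20.7² − 9.78²) = 261.4 cm^2
Piston speed v = Q_in/A_cap; rod-end outflow Q_out = v × A_ann = Q_in × A_ann/A_cap.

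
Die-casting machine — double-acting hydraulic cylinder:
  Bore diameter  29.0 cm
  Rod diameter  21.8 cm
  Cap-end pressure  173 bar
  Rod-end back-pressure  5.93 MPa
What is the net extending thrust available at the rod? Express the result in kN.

Cap-side area A_cap = π/4 × (29.0 cm)² = 660.5 cm^2
Rod-side annular area A_ann = π/4 × (29.0² − 21.8²) = 287.3 cm^2
Net thrust = P_cap·A_cap − P_rod·A_ann = 1143 kN − 170.3 kN

F ≈ 972 kN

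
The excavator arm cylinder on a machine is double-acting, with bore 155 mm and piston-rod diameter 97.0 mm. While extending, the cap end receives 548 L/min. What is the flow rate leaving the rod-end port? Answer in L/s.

Q_out ≈ 5.56 L/s

Cap-side area A_cap = π/4 × (155 mm)² = 18870 mm^2
Rod-side annular area A_ann = π/4 × (155² − 97.0²) = 11480 mm^2
Piston speed v = Q_in/A_cap; rod-end outflow Q_out = v × A_ann = Q_in × A_ann/A_cap.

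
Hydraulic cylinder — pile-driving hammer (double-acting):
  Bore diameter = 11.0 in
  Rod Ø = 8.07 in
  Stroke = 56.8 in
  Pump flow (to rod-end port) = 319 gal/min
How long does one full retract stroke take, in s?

t ≈ 2.03 s

Rod-side annular area A_ann = π/4 × (11.0² − 8.07²) = 43.88 in^2
Swept volume V = A × L; t = V / Q = A·L / Q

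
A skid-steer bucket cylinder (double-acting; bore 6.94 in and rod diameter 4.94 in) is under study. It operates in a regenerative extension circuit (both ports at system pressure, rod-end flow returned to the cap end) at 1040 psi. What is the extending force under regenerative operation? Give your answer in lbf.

With equal pressure on both faces, forces on the annular region cancel; the net push is pressure × rod cross-section.
Rod cross-section A_rod = π/4 × (4.94 in)² = 19.17 in^2
F = P × A_rod

F ≈ 19900 lbf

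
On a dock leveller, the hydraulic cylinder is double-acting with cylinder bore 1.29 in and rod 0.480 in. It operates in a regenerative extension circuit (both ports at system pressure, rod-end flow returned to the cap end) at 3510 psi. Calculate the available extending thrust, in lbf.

With equal pressure on both faces, forces on the annular region cancel; the net push is pressure × rod cross-section.
Rod cross-section A_rod = π/4 × (0.480 in)² = 0.1810 in^2
F = P × A_rod

F ≈ 635 lbf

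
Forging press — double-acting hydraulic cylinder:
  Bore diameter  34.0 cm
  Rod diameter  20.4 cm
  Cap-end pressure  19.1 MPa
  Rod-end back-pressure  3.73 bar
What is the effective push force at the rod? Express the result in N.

Cap-side area A_cap = π/4 × (34.0 cm)² = 907.9 cm^2
Rod-side annular area A_ann = π/4 × (34.0² − 20.4²) = 581.1 cm^2
Net thrust = P_cap·A_cap − P_rod·A_ann = 1.734e6 N − 21670 N

F ≈ 1.71e6 N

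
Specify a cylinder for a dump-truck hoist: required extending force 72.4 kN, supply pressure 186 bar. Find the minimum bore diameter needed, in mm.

Extension force acts on the full piston face: F = P × (π/4)D².
D = √(4F / (πP)) = √(4 × 72.4 kN / (π × 186 bar))

D ≈ 70.4 mm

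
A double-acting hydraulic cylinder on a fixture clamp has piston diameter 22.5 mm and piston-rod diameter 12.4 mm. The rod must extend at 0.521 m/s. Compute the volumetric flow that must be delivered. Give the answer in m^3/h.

Cap-side area A_cap = π/4 × (22.5 mm)² = 397.6 mm^2
Q = A × v

Q ≈ 0.746 m^3/h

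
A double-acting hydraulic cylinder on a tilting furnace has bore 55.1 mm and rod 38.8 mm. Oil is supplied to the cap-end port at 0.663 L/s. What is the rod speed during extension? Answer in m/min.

v ≈ 16.7 m/min

Cap-side area A_cap = π/4 × (55.1 mm)² = 2384 mm^2
v = Q / A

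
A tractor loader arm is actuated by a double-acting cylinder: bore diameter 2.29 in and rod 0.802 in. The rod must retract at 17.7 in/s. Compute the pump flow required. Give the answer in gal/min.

Rod-side annular area A_ann = π/4 × (2.29² − 0.802²) = 3.614 in^2
Q = A × v

Q ≈ 16.6 gal/min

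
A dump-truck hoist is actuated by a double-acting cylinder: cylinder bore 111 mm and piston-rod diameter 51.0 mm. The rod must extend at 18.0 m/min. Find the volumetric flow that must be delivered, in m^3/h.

Q ≈ 10.5 m^3/h

Cap-side area A_cap = π/4 × (111 mm)² = 9677 mm^2
Q = A × v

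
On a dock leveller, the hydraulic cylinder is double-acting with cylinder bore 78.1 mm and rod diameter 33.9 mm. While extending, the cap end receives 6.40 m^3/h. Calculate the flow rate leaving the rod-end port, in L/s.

Cap-side area A_cap = π/4 × (78.1 mm)² = 4791 mm^2
Rod-side annular area A_ann = π/4 × (78.1² − 33.9²) = 3888 mm^2
Piston speed v = Q_in/A_cap; rod-end outflow Q_out = v × A_ann = Q_in × A_ann/A_cap.

Q_out ≈ 1.44 L/s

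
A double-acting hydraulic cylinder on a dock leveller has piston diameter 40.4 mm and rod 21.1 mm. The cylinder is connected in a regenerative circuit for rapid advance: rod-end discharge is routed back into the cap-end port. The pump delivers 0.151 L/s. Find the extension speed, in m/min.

v ≈ 25.9 m/min

In regeneration the rod-end outflow joins the pump flow into the cap end, so the net volume the pump must supply per unit advance equals the rod cross-section area.
Rod cross-section A_rod = π/4 × (21.1 mm)² = 349.7 mm^2
v = Q_pump / A_rod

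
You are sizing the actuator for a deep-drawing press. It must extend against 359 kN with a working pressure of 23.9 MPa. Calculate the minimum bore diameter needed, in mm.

D ≈ 138 mm

Extension force acts on the full piston face: F = P × (π/4)D².
D = √(4F / (πP)) = √(4 × 359 kN / (π × 23.9 MPa))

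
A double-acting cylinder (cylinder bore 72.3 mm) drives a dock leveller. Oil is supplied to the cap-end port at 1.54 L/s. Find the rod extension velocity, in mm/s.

v ≈ 375 mm/s

Cap-side area A_cap = π/4 × (72.3 mm)² = 4106 mm^2
v = Q / A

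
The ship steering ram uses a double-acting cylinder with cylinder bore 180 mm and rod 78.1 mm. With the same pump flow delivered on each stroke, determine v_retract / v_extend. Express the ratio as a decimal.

Cap-side area A_cap = π/4 × (180 mm)² = 25450 mm^2
Rod-side annular area A_ann = π/4 × (180² − 78.1²) = 20660 mm^2
For equal Q, v ∝ 1/A, so v_ret/v_ext = A_cap/A_ann.

v_ret/v_ext ≈ 1.23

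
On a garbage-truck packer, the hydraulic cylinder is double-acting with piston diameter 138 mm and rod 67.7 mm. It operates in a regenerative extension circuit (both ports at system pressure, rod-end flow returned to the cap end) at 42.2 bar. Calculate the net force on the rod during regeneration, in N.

With equal pressure on both faces, forces on the annular region cancel; the net push is pressure × rod cross-section.
Rod cross-section A_rod = π/4 × (67.7 mm)² = 3600 mm^2
F = P × A_rod

F ≈ 15200 N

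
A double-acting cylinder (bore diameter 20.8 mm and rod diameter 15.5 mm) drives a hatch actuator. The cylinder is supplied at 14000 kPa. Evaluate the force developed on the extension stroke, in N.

Cap-side area A_cap = π/4 × (20.8 mm)² = 339.8 mm^2
F = P × A_cap = 14000 kPa × A_cap

F ≈ 4760 N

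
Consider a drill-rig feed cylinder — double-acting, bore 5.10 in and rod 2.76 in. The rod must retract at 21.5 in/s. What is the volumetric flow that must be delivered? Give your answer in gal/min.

Q ≈ 80.7 gal/min

Rod-side annular area A_ann = π/4 × (5.10² − 2.76²) = 14.45 in^2
Q = A × v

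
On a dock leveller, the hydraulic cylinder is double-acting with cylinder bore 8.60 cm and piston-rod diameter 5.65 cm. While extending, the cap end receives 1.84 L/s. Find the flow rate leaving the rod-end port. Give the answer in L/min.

Cap-side area A_cap = π/4 × (8.60 cm)² = 58.09 cm^2
Rod-side annular area A_ann = π/4 × (8.60² − 5.65²) = 33.02 cm^2
Piston speed v = Q_in/A_cap; rod-end outflow Q_out = v × A_ann = Q_in × A_ann/A_cap.

Q_out ≈ 62.7 L/min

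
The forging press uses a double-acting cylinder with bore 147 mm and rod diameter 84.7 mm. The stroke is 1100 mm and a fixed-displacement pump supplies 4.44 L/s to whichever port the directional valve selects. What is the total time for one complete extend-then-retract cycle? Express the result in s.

Cap-side area A_cap = π/4 × (147 mm)² = 16970 mm^2
Rod-side annular area A_ann = π/4 × (147² − 84.7²) = 11340 mm^2
t_ext = A_cap·L/Q = 4.205 s
t_ret = A_ann·L/Q = 2.809 s
t_cycle = t_ext + t_ret

t ≈ 7.01 s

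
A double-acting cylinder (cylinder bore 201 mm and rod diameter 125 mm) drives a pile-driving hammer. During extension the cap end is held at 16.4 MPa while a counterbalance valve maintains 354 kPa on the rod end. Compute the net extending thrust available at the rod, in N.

Cap-side area A_cap = π/4 × (201 mm)² = 31730 mm^2
Rod-side annular area A_ann = π/4 × (201² − 125²) = 19460 mm^2
Net thrust = P_cap·A_cap − P_rod·A_ann = 5.204e5 N − 6888 N

F ≈ 5.13e5 N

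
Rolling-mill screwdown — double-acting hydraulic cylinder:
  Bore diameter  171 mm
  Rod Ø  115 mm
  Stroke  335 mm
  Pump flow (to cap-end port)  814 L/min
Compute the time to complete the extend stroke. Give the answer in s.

t ≈ 0.567 s

Cap-side area A_cap = π/4 × (171 mm)² = 22970 mm^2
Swept volume V = A × L; t = V / Q = A·L / Q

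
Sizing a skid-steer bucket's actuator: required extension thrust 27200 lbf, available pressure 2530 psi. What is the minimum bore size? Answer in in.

D ≈ 3.70 in

Extension force acts on the full piston face: F = P × (π/4)D².
D = √(4F / (πP)) = √(4 × 27200 lbf / (π × 2530 psi))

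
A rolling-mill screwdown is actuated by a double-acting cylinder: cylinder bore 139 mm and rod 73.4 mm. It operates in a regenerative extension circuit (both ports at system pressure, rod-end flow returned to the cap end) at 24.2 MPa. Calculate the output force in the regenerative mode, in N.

With equal pressure on both faces, forces on the annular region cancel; the net push is pressure × rod cross-section.
Rod cross-section A_rod = π/4 × (73.4 mm)² = 4231 mm^2
F = P × A_rod

F ≈ 1.02e5 N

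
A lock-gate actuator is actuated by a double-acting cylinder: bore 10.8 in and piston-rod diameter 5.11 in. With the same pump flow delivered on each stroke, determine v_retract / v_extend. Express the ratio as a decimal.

Cap-side area A_cap = π/4 × (10.8 in)² = 91.61 in^2
Rod-side annular area A_ann = π/4 × (10.8² − 5.11²) = 71.10 in^2
For equal Q, v ∝ 1/A, so v_ret/v_ext = A_cap/A_ann.

v_ret/v_ext ≈ 1.29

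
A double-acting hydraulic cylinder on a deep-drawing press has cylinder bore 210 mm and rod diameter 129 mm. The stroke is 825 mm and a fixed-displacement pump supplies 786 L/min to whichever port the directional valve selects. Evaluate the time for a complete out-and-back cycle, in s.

t ≈ 3.54 s

Cap-side area A_cap = π/4 × (210 mm)² = 34640 mm^2
Rod-side annular area A_ann = π/4 × (210² − 129²) = 21570 mm^2
t_ext = A_cap·L/Q = 2.181 s
t_ret = A_ann·L/Q = 1.358 s
t_cycle = t_ext + t_ret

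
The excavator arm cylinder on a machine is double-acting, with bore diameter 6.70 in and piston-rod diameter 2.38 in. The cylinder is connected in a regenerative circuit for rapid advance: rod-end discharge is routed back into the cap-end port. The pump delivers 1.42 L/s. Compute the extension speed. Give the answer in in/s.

In regeneration the rod-end outflow joins the pump flow into the cap end, so the net volume the pump must supply per unit advance equals the rod cross-section area.
Rod cross-section A_rod = π/4 × (2.38 in)² = 4.449 in^2
v = Q_pump / A_rod

v ≈ 19.5 in/s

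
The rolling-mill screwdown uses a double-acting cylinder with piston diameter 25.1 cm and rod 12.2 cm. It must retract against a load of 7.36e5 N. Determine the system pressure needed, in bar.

P ≈ 195 bar

Rod-side annular area A_ann = π/4 × (25.1² − 12.2²) = 377.9 cm^2
Retraction: pressure acts on the annular area.
P = F / A = 7.36e5 N / A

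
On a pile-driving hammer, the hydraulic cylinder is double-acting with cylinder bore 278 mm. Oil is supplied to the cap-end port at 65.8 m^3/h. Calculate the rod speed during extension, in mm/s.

v ≈ 301 mm/s

Cap-side area A_cap = π/4 × (278 mm)² = 60700 mm^2
v = Q / A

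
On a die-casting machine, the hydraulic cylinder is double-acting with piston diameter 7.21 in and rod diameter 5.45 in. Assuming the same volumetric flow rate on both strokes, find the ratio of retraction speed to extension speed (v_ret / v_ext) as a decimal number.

Cap-side area A_cap = π/4 × (7.21 in)² = 40.83 in^2
Rod-side annular area A_ann = π/4 × (7.21² − 5.45²) = 17.50 in^2
For equal Q, v ∝ 1/A, so v_ret/v_ext = A_cap/A_ann.

v_ret/v_ext ≈ 2.33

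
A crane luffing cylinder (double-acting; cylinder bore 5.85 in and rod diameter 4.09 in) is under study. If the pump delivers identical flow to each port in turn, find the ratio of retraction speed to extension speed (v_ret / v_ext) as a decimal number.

v_ret/v_ext ≈ 1.96

Cap-side area A_cap = π/4 × (5.85 in)² = 26.88 in^2
Rod-side annular area A_ann = π/4 × (5.85² − 4.09²) = 13.74 in^2
For equal Q, v ∝ 1/A, so v_ret/v_ext = A_cap/A_ann.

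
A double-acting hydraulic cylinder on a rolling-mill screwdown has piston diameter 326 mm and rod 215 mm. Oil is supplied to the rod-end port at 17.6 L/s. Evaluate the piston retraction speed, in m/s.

v ≈ 0.373 m/s

Rod-side annular area A_ann = π/4 × (326² − 215²) = 47160 mm^2
Flow into the rod-end port fills the annular volume.
v = Q / A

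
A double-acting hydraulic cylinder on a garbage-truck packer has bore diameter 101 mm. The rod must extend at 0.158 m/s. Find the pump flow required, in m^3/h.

Cap-side area A_cap = π/4 × (101 mm)² = 8012 mm^2
Q = A × v

Q ≈ 4.56 m^3/h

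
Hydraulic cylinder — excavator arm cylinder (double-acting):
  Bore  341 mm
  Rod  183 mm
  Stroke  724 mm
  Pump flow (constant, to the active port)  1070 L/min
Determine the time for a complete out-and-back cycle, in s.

t ≈ 6.35 s

Cap-side area A_cap = π/4 × (341 mm)² = 91330 mm^2
Rod-side annular area A_ann = π/4 × (341² − 183²) = 65020 mm^2
t_ext = A_cap·L/Q = 3.708 s
t_ret = A_ann·L/Q = 2.640 s
t_cycle = t_ext + t_ret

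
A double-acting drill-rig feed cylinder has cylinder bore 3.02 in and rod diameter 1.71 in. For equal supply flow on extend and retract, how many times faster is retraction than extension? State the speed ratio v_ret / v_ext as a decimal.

v_ret/v_ext ≈ 1.47

Cap-side area A_cap = π/4 × (3.02 in)² = 7.163 in^2
Rod-side annular area A_ann = π/4 × (3.02² − 1.71²) = 4.867 in^2
For equal Q, v ∝ 1/A, so v_ret/v_ext = A_cap/A_ann.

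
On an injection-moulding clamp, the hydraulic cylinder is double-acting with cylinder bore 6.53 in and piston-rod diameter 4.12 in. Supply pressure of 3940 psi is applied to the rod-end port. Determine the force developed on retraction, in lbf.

F ≈ 79400 lbf

Rod-side annular area A_ann = π/4 × (6.53² − 4.12²) = 20.16 in^2
On retraction the pressure acts on the annular area (bore minus rod).
F = P × A_ann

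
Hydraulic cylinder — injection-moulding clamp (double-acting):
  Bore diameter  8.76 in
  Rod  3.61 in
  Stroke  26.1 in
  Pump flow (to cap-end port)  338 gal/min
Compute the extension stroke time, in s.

t ≈ 1.21 s

Cap-side area A_cap = π/4 × (8.76 in)² = 60.27 in^2
Swept volume V = A × L; t = V / Q = A·L / Q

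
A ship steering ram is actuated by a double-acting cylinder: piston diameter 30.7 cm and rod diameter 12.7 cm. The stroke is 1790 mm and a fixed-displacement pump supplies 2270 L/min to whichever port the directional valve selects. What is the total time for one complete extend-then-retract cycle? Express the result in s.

Cap-side area A_cap = π/4 × (30.7 cm)² = 740.2 cm^2
Rod-side annular area A_ann = π/4 × (30.7² − 12.7²) = 613.6 cm^2
t_ext = A_cap·L/Q = 3.502 s
t_ret = A_ann·L/Q = 2.903 s
t_cycle = t_ext + t_ret

t ≈ 6.41 s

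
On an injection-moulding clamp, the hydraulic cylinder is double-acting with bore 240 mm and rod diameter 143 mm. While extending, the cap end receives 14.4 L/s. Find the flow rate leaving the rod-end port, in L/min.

Cap-side area A_cap = π/4 × (240 mm)² = 45240 mm^2
Rod-side annular area A_ann = π/4 × (240² − 143²) = 29180 mm^2
Piston speed v = Q_in/A_cap; rod-end outflow Q_out = v × A_ann = Q_in × A_ann/A_cap.

Q_out ≈ 557 L/min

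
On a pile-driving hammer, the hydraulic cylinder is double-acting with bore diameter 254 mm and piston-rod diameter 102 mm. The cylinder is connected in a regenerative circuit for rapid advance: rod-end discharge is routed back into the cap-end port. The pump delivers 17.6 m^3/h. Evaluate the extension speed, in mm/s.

In regeneration the rod-end outflow joins the pump flow into the cap end, so the net volume the pump must supply per unit advance equals the rod cross-section area.
Rod cross-section A_rod = π/4 × (102 mm)² = 8171 mm^2
v = Q_pump / A_rod

v ≈ 598 mm/s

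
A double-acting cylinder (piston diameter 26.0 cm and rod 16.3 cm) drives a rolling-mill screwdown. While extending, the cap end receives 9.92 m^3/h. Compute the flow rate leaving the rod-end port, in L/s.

Q_out ≈ 1.67 L/s

Cap-side area A_cap = π/4 × (26.0 cm)² = 530.9 cm^2
Rod-side annular area A_ann = π/4 × (26.0² − 16.3²) = 322.3 cm^2
Piston speed v = Q_in/A_cap; rod-end outflow Q_out = v × A_ann = Q_in × A_ann/A_cap.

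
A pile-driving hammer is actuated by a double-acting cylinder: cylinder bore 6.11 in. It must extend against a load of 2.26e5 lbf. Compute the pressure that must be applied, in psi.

P ≈ 7710 psi

Cap-side area A_cap = π/4 × (6.11 in)² = 29.32 in^2
P = F / A = 2.26e5 lbf / A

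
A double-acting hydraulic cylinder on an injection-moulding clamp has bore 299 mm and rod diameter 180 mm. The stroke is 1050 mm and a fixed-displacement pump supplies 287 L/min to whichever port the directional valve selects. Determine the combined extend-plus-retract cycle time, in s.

t ≈ 25.2 s

Cap-side area A_cap = π/4 × (299 mm)² = 70220 mm^2
Rod-side annular area A_ann = π/4 × (299² − 180²) = 44770 mm^2
t_ext = A_cap·L/Q = 15.41 s
t_ret = A_ann·L/Q = 9.827 s
t_cycle = t_ext + t_ret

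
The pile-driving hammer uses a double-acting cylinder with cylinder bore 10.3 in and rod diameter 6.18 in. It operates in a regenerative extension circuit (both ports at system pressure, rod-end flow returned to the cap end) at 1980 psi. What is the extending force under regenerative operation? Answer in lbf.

With equal pressure on both faces, forces on the annular region cancel; the net push is pressure × rod cross-section.
Rod cross-section A_rod = π/4 × (6.18 in)² = 30.00 in^2
F = P × A_rod

F ≈ 59400 lbf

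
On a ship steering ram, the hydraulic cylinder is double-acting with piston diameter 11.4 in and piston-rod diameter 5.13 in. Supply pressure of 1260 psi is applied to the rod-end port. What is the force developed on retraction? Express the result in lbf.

F ≈ 1.03e5 lbf

Rod-side annular area A_ann = π/4 × (11.4² − 5.13²) = 81.40 in^2
On retraction the pressure acts on the annular area (bore minus rod).
F = P × A_ann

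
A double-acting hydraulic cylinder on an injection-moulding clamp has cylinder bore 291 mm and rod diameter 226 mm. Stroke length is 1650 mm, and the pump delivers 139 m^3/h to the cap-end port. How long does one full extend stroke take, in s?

t ≈ 2.84 s

Cap-side area A_cap = π/4 × (291 mm)² = 66510 mm^2
Swept volume V = A × L; t = V / Q = A·L / Q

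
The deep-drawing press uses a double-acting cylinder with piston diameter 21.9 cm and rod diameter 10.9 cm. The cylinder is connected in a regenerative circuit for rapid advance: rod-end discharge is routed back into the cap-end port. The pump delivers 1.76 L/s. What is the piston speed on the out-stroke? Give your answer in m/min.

In regeneration the rod-end outflow joins the pump flow into the cap end, so the net volume the pump must supply per unit advance equals the rod cross-section area.
Rod cross-section A_rod = π/4 × (10.9 cm)² = 93.31 cm^2
v = Q_pump / A_rod

v ≈ 11.3 m/min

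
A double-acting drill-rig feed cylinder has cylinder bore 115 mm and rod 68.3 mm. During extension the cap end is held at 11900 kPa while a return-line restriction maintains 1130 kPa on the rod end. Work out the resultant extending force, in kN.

Cap-side area A_cap = π/4 × (115 mm)² = 10390 mm^2
Rod-side annular area A_ann = π/4 × (115² − 68.3²) = 6723 mm^2
Net thrust = P_cap·A_cap − P_rod·A_ann = 123.6 kN − 7.597 kN

F ≈ 116 kN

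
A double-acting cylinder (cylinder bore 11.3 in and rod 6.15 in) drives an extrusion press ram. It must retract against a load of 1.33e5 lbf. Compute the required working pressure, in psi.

P ≈ 1880 psi

Rod-side annular area A_ann = π/4 × (11.3² − 6.15²) = 70.58 in^2
Retraction: pressure acts on the annular area.
P = F / A = 1.33e5 lbf / A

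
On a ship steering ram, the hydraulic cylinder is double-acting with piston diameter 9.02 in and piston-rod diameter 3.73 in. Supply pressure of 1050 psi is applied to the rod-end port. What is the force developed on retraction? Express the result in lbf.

F ≈ 55600 lbf

Rod-side annular area A_ann = π/4 × (9.02² − 3.73²) = 52.97 in^2
On retraction the pressure acts on the annular area (bore minus rod).
F = P × A_ann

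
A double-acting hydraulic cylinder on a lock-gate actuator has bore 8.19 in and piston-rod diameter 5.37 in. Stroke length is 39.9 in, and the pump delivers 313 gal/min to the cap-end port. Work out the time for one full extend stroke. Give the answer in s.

Cap-side area A_cap = π/4 × (8.19 in)² = 52.68 in^2
Swept volume V = A × L; t = V / Q = A·L / Q

t ≈ 1.74 s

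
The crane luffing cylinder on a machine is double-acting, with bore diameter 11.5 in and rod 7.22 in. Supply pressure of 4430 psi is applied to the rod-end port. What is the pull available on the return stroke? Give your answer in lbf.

Rod-side annular area A_ann = π/4 × (11.5² − 7.22²) = 62.93 in^2
On retraction the pressure acts on the annular area (bore minus rod).
F = P × A_ann

F ≈ 2.79e5 lbf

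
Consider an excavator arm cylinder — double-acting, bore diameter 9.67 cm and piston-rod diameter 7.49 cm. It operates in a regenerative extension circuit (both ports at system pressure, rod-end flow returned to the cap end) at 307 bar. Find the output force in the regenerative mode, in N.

With equal pressure on both faces, forces on the annular region cancel; the net push is pressure × rod cross-section.
Rod cross-section A_rod = π/4 × (7.49 cm)² = 44.06 cm^2
F = P × A_rod

F ≈ 1.35e5 N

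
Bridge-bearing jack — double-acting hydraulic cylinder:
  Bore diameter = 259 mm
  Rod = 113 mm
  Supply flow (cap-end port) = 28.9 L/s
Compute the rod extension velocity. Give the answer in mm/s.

Cap-side area A_cap = π/4 × (259 mm)² = 52690 mm^2
v = Q / A

v ≈ 549 mm/s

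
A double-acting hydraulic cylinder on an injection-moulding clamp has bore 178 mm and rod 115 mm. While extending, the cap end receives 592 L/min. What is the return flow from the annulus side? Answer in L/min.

Q_out ≈ 345 L/min

Cap-side area A_cap = π/4 × (178 mm)² = 24880 mm^2
Rod-side annular area A_ann = π/4 × (178² − 115²) = 14500 mm^2
Piston speed v = Q_in/A_cap; rod-end outflow Q_out = v × A_ann = Q_in × A_ann/A_cap.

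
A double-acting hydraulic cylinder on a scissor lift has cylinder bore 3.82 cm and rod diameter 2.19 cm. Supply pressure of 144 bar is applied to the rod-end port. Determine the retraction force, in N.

F ≈ 11100 N

Rod-side annular area A_ann = π/4 × (3.82² − 2.19²) = 7.694 cm^2
On retraction the pressure acts on the annular area (bore minus rod).
F = P × A_ann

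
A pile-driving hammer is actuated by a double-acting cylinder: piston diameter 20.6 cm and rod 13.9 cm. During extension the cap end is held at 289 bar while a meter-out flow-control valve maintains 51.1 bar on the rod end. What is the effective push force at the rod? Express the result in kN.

Cap-side area A_cap = π/4 × (20.6 cm)² = 333.3 cm^2
Rod-side annular area A_ann = π/4 × (20.6² − 13.9²) = 181.5 cm^2
Net thrust = P_cap·A_cap − P_rod·A_ann = 963.2 kN − 92.77 kN

F ≈ 870 kN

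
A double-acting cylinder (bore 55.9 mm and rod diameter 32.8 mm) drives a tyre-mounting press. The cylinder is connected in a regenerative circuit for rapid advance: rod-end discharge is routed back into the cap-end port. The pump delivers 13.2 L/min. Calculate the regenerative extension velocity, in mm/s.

v ≈ 260 mm/s

In regeneration the rod-end outflow joins the pump flow into the cap end, so the net volume the pump must supply per unit advance equals the rod cross-section area.
Rod cross-section A_rod = π/4 × (32.8 mm)² = 845.0 mm^2
v = Q_pump / A_rod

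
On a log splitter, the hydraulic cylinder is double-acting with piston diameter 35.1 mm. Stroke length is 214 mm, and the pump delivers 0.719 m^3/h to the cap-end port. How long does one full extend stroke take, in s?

Cap-side area A_cap = π/4 × (35.1 mm)² = 967.6 mm^2
Swept volume V = A × L; t = V / Q = A·L / Q

t ≈ 1.04 s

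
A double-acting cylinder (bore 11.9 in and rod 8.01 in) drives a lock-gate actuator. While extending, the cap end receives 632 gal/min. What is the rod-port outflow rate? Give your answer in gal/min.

Q_out ≈ 346 gal/min

Cap-side area A_cap = π/4 × (11.9 in)² = 111.2 in^2
Rod-side annular area A_ann = π/4 × (11.9² − 8.01²) = 60.83 in^2
Piston speed v = Q_in/A_cap; rod-end outflow Q_out = v × A_ann = Q_in × A_ann/A_cap.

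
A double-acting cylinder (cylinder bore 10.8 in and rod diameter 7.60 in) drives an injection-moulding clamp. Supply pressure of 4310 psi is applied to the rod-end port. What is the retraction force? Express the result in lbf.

Rod-side annular area A_ann = π/4 × (10.8² − 7.60²) = 46.24 in^2
On retraction the pressure acts on the annular area (bore minus rod).
F = P × A_ann

F ≈ 1.99e5 lbf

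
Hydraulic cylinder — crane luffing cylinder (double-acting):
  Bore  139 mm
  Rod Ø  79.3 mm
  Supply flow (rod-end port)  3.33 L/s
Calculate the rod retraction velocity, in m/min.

Rod-side annular area A_ann = π/4 × (139² − 79.3²) = 10240 mm^2
Flow into the rod-end port fills the annular volume.
v = Q / A

v ≈ 19.5 m/min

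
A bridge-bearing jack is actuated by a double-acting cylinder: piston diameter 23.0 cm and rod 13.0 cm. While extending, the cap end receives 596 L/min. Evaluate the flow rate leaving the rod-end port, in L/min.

Cap-side area A_cap = π/4 × (23.0 cm)² = 415.5 cm^2
Rod-side annular area A_ann = π/4 × (23.0² − 13.0²) = 282.7 cm^2
Piston speed v = Q_in/A_cap; rod-end outflow Q_out = v × A_ann = Q_in × A_ann/A_cap.

Q_out ≈ 406 L/min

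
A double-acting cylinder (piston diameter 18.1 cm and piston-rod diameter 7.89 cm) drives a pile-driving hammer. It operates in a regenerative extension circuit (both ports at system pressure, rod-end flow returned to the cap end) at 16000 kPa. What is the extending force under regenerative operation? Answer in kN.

F ≈ 78.2 kN

With equal pressure on both faces, forces on the annular region cancel; the net push is pressure × rod cross-section.
Rod cross-section A_rod = π/4 × (7.89 cm)² = 48.89 cm^2
F = P × A_rod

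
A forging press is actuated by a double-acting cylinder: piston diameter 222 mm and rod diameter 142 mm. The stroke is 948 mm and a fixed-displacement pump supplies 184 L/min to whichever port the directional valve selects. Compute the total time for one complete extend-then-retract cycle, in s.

Cap-side area A_cap = π/4 × (222 mm)² = 38710 mm^2
Rod-side annular area A_ann = π/4 × (222² − 142²) = 22870 mm^2
t_ext = A_cap·L/Q = 11.97 s
t_ret = A_ann·L/Q = 7.070 s
t_cycle = t_ext + t_ret

t ≈ 19.0 s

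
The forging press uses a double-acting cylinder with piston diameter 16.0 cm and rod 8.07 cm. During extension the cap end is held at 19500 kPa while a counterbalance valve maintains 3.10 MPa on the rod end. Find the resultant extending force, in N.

F ≈ 3.46e5 N

Cap-side area A_cap = π/4 × (16.0 cm)² = 201.1 cm^2
Rod-side annular area A_ann = π/4 × (16.0² − 8.07²) = 149.9 cm^2
Net thrust = P_cap·A_cap − P_rod·A_ann = 3.921e5 N − 46470 N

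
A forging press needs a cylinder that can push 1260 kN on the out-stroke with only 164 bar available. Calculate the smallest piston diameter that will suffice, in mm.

D ≈ 313 mm

Extension force acts on the full piston face: F = P × (π/4)D².
D = √(4F / (πP)) = √(4 × 1260 kN / (π × 164 bar))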